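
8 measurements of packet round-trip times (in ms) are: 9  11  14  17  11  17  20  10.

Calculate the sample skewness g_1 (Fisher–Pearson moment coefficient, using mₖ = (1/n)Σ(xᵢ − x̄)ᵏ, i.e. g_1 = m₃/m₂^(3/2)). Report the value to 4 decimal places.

x̄ = (9 + 11 + 14 + 17 + 11 + 17 + 20 + 10) / 8 = 13.6250
deviations (xᵢ − x̄): -4.6250, -2.6250, 0.3750, 3.3750, -2.6250, 3.3750, 6.3750, -3.6250
Σ(xᵢ − x̄)² = 111.8750 ⇒ m₂ = 111.8750/8 = 13.98438
Σ(xᵢ − x̄)³ = 153.2813 ⇒ m₃ = 153.2813/8 = 19.16016
m₂^(3/2) = 13.98438^(1.5) = 52.29553
g_1 = m₃ / m₂^(3/2) = 19.16016 / 52.29553 ≈ 0.3664

0.3664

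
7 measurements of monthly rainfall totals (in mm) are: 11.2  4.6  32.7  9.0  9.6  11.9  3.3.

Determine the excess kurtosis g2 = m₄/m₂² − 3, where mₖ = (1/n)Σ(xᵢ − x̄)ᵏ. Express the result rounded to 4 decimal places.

1.2542

x̄ = 11.7571
Σ(xᵢ − x̄)² = 573.9371 ⇒ m₂ = 81.99102
Σ(xᵢ − x̄)⁴ = 200191.9086 ⇒ m₄ = 28598.84409
m₂² = 6722.52743
g2 = m₄/m₂² − 3 = 4.25418 − 3 ≈ 1.2542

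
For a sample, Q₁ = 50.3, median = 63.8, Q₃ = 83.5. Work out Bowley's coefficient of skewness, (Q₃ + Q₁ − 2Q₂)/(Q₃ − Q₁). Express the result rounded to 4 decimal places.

numerator: Q₃ + Q₁ − 2Q₂ = 83.5 + 50.3 − 2×63.8 = 6.2000
denominator: Q₃ − Q₁ = 83.5 − 50.3 = 33.2000
Bowley skewness = 6.2000 / 33.2000 ≈ 0.1867

0.1867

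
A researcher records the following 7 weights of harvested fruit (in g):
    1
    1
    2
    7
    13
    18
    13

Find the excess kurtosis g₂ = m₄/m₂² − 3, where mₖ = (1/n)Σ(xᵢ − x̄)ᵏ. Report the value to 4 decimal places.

x̄ = 7.8571
Σ(xᵢ − x̄)² = 284.8571 ⇒ m₂ = 40.69388
Σ(xᵢ − x̄)⁴ = 17582.1749 ⇒ m₄ = 2511.73928
m₂² = 1655.99167
g₂ = m₄/m₂² − 3 = 1.51676 − 3 ≈ -1.4832

-1.4832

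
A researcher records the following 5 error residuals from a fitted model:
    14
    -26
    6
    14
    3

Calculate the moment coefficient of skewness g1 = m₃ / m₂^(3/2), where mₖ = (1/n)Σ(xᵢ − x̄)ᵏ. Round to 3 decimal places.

-1.188

x̄ = (14 - 26 + 6 + 14 + 3) / 5 = 2.2000
deviations (xᵢ − x̄): 11.8000, -28.2000, 3.8000, 11.8000, 0.8000
Σ(xᵢ − x̄)² = 1088.8000 ⇒ m₂ = 1088.8000/5 = 217.76000
Σ(xᵢ − x̄)³ = -19084.3200 ⇒ m₃ = -19084.3200/5 = -3816.86400
m₂^(3/2) = 217.76000^(1.5) = 3213.41755
g1 = m₃ / m₂^(3/2) = -3816.86400 / 3213.41755 ≈ -1.188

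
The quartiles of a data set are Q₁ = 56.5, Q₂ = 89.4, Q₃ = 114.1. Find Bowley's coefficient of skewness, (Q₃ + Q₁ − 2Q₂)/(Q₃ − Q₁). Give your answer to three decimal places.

-0.142

numerator: Q₃ + Q₁ − 2Q₂ = 114.1 + 56.5 − 2×89.4 = -8.2000
denominator: Q₃ − Q₁ = 114.1 − 56.5 = 57.6000
Bowley skewness = -8.2000 / 57.6000 ≈ -0.142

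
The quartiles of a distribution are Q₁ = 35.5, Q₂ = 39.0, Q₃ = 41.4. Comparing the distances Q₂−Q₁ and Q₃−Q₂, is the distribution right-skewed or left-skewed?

Q₂ − Q₁ = 3.5;  Q₃ − Q₂ = 2.4
Q₂ − Q₁ > Q₃ − Q₂ ⇒ the lower half is more spread out ⇒ left-skewed.

left-skewed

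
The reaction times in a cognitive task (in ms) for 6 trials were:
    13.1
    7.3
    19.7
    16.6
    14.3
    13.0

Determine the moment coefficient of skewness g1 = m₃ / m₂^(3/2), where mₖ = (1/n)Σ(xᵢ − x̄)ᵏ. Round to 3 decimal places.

x̄ = (13.1 + 7.3 + 19.7 + 16.6 + 14.3 + 13.0) / 6 = 14.0000
deviations (xᵢ − x̄): -0.9000, -6.7000, 5.7000, 2.6000, 0.3000, -1.0000
Σ(xᵢ − x̄)² = 86.0400 ⇒ m₂ = 86.0400/6 = 14.34000
Σ(xᵢ − x̄)³ = -99.6960 ⇒ m₃ = -99.6960/6 = -16.61600
m₂^(3/2) = 14.34000^(1.5) = 54.30299
g1 = m₃ / m₂^(3/2) = -16.61600 / 54.30299 ≈ -0.306

-0.306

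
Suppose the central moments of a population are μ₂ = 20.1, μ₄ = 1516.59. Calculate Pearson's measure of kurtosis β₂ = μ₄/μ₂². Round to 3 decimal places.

μ₂² = 20.1² = 404.01000
μ₄/μ₂² = 1516.59 / 404.01000 = 3.75384
β₂ ≈ 3.754

3.754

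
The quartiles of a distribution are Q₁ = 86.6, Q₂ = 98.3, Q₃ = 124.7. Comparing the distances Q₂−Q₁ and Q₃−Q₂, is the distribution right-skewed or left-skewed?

Q₂ − Q₁ = 11.7;  Q₃ − Q₂ = 26.4
Q₃ − Q₂ > Q₂ − Q₁ ⇒ the upper half is more spread out ⇒ right-skewed.

right-skewed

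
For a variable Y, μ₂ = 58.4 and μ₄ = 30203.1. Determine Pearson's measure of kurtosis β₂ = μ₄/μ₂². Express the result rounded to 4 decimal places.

8.8558

μ₂² = 58.4² = 3410.56000
μ₄/μ₂² = 30203.1 / 3410.56000 = 8.85576
β₂ ≈ 8.8558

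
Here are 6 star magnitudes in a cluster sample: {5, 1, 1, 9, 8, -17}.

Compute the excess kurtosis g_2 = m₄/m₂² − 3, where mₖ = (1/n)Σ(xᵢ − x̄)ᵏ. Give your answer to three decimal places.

0.367

x̄ = 1.1667
Σ(xᵢ − x̄)² = 452.8333 ⇒ m₂ = 75.47222
Σ(xᵢ − x̄)⁴ = 115079.8194 ⇒ m₄ = 19179.96991
m₂² = 5696.05633
g_2 = m₄/m₂² − 3 = 3.36724 − 3 ≈ 0.367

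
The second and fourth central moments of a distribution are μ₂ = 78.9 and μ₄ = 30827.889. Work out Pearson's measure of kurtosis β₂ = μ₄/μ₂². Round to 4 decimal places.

μ₂² = 78.9² = 6225.21000
μ₄/μ₂² = 30827.889 / 6225.21000 = 4.95210
β₂ ≈ 4.9521

4.9521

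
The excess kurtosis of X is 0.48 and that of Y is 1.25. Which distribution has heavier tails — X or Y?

Y

Higher excess kurtosis ⇒ heavier tails relative to the normal distribution.
0.48 vs 1.25: the larger is 1.25, so Y has heavier tails.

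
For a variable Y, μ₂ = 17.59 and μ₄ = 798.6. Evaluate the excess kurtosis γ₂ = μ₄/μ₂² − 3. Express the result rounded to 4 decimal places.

-0.4189

μ₂² = 17.59² = 309.40810
μ₄/μ₂² = 798.6 / 309.40810 = 2.58106
γ₂ = 2.58106 − 3 ≈ -0.4189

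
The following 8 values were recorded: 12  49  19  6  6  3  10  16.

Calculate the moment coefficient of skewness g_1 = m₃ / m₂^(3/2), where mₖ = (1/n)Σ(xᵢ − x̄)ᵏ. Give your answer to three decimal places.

1.705

x̄ = (12 + 49 + 19 + 6 + 6 + 3 + 10 + 16) / 8 = 15.1250
deviations (xᵢ − x̄): -3.1250, 33.8750, 3.8750, -9.1250, -9.1250, -12.1250, -5.1250, 0.8750
Σ(xᵢ − x̄)² = 1512.8750 ⇒ m₂ = 1512.8750/8 = 189.10938
Σ(xᵢ − x̄)³ = 35463.6563 ⇒ m₃ = 35463.6563/8 = 4432.95703
m₂^(3/2) = 189.10938^(1.5) = 2600.57623
g_1 = m₃ / m₂^(3/2) = 4432.95703 / 2600.57623 ≈ 1.705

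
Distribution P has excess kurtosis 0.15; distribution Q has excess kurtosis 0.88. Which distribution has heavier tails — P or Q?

Q

Higher excess kurtosis ⇒ heavier tails relative to the normal distribution.
0.15 vs 0.88: the larger is 0.88, so Q has heavier tails.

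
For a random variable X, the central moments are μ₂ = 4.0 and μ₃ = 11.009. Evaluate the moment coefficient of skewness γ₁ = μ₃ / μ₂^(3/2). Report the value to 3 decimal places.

1.376

σ = √μ₂ = √4.0 = 2.00000
σ³ = μ₂^(3/2) = 8.00000
γ₁ = μ₃/σ³ = 11.009 / 8.00000 ≈ 1.376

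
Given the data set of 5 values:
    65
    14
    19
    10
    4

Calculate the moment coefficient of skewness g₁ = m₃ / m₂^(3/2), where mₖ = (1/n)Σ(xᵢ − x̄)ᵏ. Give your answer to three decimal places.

x̄ = (65 + 14 + 19 + 10 + 4) / 5 = 22.4000
deviations (xᵢ − x̄): 42.6000, -8.4000, -3.4000, -12.4000, -18.4000
Σ(xᵢ − x̄)² = 2389.2000 ⇒ m₂ = 2389.2000/5 = 477.84000
Σ(xᵢ − x̄)³ = 68540.6400 ⇒ m₃ = 68540.6400/5 = 13708.12800
m₂^(3/2) = 477.84000^(1.5) = 10445.36818
g₁ = m₃ / m₂^(3/2) = 13708.12800 / 10445.36818 ≈ 1.312

1.312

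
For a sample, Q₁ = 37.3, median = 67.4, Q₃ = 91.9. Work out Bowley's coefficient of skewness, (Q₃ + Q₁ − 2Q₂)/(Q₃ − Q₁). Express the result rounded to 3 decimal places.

-0.103

numerator: Q₃ + Q₁ − 2Q₂ = 91.9 + 37.3 − 2×67.4 = -5.6000
denominator: Q₃ − Q₁ = 91.9 − 37.3 = 54.6000
Bowley skewness = -5.6000 / 54.6000 ≈ -0.103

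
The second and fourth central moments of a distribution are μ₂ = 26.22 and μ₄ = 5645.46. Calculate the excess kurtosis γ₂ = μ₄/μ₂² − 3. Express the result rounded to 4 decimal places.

μ₂² = 26.22² = 687.48840
μ₄/μ₂² = 5645.46 / 687.48840 = 8.21172
γ₂ = 8.21172 − 3 ≈ 5.2117

5.2117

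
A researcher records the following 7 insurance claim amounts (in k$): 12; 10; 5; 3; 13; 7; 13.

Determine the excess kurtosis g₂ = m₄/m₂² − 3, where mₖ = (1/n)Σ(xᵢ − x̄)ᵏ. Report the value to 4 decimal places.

-1.4242

x̄ = 9.0000
Σ(xᵢ − x̄)² = 98.0000 ⇒ m₂ = 14.00000
Σ(xᵢ − x̄)⁴ = 2162.0000 ⇒ m₄ = 308.85714
m₂² = 196.00000
g₂ = m₄/m₂² − 3 = 1.57580 − 3 ≈ -1.4242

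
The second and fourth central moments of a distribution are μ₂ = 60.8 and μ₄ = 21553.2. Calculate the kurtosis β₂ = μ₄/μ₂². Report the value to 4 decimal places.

5.8305

μ₂² = 60.8² = 3696.64000
μ₄/μ₂² = 21553.2 / 3696.64000 = 5.83048
β₂ ≈ 5.8305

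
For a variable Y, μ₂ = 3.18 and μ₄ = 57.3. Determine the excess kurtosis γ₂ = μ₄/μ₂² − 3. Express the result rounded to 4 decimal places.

μ₂² = 3.18² = 10.11240
μ₄/μ₂² = 57.3 / 10.11240 = 5.66631
γ₂ = 5.66631 − 3 ≈ 2.6663

2.6663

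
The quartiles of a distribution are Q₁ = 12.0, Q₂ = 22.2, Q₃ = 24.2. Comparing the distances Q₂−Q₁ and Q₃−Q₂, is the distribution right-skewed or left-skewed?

left-skewed

Q₂ − Q₁ = 10.2;  Q₃ − Q₂ = 2.0
Q₂ − Q₁ > Q₃ − Q₂ ⇒ the lower half is more spread out ⇒ left-skewed.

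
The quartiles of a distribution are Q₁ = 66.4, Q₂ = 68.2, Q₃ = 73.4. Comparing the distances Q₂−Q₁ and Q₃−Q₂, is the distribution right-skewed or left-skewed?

right-skewed

Q₂ − Q₁ = 1.8;  Q₃ − Q₂ = 5.2
Q₃ − Q₂ > Q₂ − Q₁ ⇒ the upper half is more spread out ⇒ right-skewed.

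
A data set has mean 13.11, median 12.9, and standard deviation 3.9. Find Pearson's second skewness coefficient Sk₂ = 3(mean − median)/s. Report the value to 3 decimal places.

0.162

Sk₂ = 3(13.11 − 12.9) / 3.9 = 3 × 0.2100 / 3.9
    = 0.6300 / 3.9 ≈ 0.162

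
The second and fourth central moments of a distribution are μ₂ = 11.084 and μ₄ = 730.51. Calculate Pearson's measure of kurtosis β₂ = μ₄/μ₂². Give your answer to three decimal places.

5.946

μ₂² = 11.084² = 122.85506
μ₄/μ₂² = 730.51 / 122.85506 = 5.94611
β₂ ≈ 5.946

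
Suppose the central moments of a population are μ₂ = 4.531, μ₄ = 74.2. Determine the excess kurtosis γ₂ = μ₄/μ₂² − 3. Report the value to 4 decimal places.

0.6142

μ₂² = 4.531² = 20.52996
μ₄/μ₂² = 74.2 / 20.52996 = 3.61423
γ₂ = 3.61423 − 3 ≈ 0.6142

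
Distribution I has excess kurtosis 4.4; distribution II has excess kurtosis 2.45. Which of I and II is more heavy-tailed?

Higher excess kurtosis ⇒ heavier tails relative to the normal distribution.
4.4 vs 2.45: the larger is 4.4, so I has heavier tails.

I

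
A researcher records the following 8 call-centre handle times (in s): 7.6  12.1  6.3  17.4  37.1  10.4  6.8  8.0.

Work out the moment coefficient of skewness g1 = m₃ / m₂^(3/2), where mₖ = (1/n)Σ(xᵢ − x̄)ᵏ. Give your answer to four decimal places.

x̄ = (7.6 + 12.1 + 6.3 + 17.4 + 37.1 + 10.4 + 6.8 + 8.0) / 8 = 13.2125
deviations (xᵢ − x̄): -5.6125, -1.1125, -6.9125, 4.1875, 23.8875, -2.8125, -6.4125, -5.2125
Σ(xᵢ − x̄)² = 744.8688 ⇒ m₂ = 744.8688/8 = 93.10859
Σ(xᵢ − x̄)³ = 12767.9144 ⇒ m₃ = 12767.9144/8 = 1595.98930
m₂^(3/2) = 93.10859^(1.5) = 898.43084
g1 = m₃ / m₂^(3/2) = 1595.98930 / 898.43084 ≈ 1.7764

1.7764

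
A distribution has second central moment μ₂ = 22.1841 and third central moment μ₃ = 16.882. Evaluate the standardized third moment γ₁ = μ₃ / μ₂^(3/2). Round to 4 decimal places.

σ = √μ₂ = √22.1841 = 4.71000
σ³ = μ₂^(3/2) = 104.48711
γ₁ = μ₃/σ³ = 16.882 / 104.48711 ≈ 0.1616

0.1616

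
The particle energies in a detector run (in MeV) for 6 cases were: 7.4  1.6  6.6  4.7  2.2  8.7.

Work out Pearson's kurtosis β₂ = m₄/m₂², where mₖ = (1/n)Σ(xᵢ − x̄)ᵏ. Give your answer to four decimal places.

x̄ = 5.2000
Σ(xᵢ − x̄)² = 41.2600 ⇒ m₂ = 6.87667
Σ(xᵢ − x̄)⁴ = 426.3538 ⇒ m₄ = 71.05897
m₂² = 47.28854
β₂ = m₄/m₂² = 71.05897 / 47.28854 ≈ 1.5027

1.5027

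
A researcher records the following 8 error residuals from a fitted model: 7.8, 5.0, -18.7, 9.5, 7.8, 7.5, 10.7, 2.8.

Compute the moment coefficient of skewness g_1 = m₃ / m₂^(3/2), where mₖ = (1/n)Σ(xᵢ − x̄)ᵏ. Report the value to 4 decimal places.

x̄ = (7.8 + 5.0 - 18.7 + 9.5 + 7.8 + 7.5 + 10.7 + 2.8) / 8 = 4.0500
deviations (xᵢ − x̄): 3.7500, 0.9500, -22.7500, 5.4500, 3.7500, 3.4500, 6.6500, -1.2500
Σ(xᵢ − x̄)² = 633.9800 ⇒ m₂ = 633.9800/8 = 79.24750
Σ(xᵢ − x̄)³ = -11173.1520 ⇒ m₃ = -11173.1520/8 = -1396.64400
m₂^(3/2) = 79.24750^(1.5) = 705.46968
g_1 = m₃ / m₂^(3/2) = -1396.64400 / 705.46968 ≈ -1.9797

-1.9797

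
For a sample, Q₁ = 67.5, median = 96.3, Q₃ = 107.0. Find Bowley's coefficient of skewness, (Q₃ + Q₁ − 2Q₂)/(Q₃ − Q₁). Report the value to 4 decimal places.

-0.4582

numerator: Q₃ + Q₁ − 2Q₂ = 107.0 + 67.5 − 2×96.3 = -18.1000
denominator: Q₃ − Q₁ = 107.0 − 67.5 = 39.5000
Bowley skewness = -18.1000 / 39.5000 ≈ -0.4582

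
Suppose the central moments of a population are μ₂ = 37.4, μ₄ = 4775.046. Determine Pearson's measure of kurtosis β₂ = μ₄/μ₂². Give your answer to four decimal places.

μ₂² = 37.4² = 1398.76000
μ₄/μ₂² = 4775.046 / 1398.76000 = 3.41377
β₂ ≈ 3.4138

3.4138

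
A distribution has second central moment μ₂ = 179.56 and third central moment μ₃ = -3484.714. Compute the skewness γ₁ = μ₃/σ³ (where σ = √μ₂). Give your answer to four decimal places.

σ = √μ₂ = √179.56 = 13.40000
σ³ = μ₂^(3/2) = 2406.10400
γ₁ = μ₃/σ³ = -3484.714 / 2406.10400 ≈ -1.4483

-1.4483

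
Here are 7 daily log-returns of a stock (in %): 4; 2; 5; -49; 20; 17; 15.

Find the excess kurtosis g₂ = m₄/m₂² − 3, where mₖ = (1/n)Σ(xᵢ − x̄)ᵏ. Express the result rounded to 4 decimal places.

x̄ = 2.0000
Σ(xᵢ − x̄)² = 3332.0000 ⇒ m₂ = 476.00000
Σ(xᵢ − x̄)⁴ = 6949460.0000 ⇒ m₄ = 992780.00000
m₂² = 226576.00000
g₂ = m₄/m₂² − 3 = 4.38166 − 3 ≈ 1.3817

1.3817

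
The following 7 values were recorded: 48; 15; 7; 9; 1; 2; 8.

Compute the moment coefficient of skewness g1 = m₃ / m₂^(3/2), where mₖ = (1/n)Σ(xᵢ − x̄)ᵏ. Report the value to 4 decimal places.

x̄ = (48 + 15 + 7 + 9 + 1 + 2 + 8) / 7 = 12.8571
deviations (xᵢ − x̄): 35.1429, 2.1429, -5.8571, -3.8571, -11.8571, -10.8571, -4.8571
Σ(xᵢ − x̄)² = 1570.8571 ⇒ m₂ = 1570.8571/7 = 224.40816
Σ(xᵢ − x̄)³ = 40092.2449 ⇒ m₃ = 40092.2449/7 = 5727.46356
m₂^(3/2) = 224.40816^(1.5) = 3361.69243
g1 = m₃ / m₂^(3/2) = 5727.46356 / 3361.69243 ≈ 1.7037

1.7037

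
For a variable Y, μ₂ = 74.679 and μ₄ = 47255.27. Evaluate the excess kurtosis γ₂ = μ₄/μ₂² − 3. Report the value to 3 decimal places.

5.473

μ₂² = 74.679² = 5576.95304
μ₄/μ₂² = 47255.27 / 5576.95304 = 8.47331
γ₂ = 8.47331 − 3 ≈ 5.473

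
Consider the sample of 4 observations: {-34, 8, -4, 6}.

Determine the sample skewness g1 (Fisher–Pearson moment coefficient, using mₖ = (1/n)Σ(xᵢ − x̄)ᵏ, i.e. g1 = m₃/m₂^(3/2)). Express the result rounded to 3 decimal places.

-0.922

x̄ = (-34 + 8 - 4 + 6) / 4 = -6.0000
deviations (xᵢ − x̄): -28.0000, 14.0000, 2.0000, 12.0000
Σ(xᵢ − x̄)² = 1128.0000 ⇒ m₂ = 1128.0000/4 = 282.00000
Σ(xᵢ − x̄)³ = -17472.0000 ⇒ m₃ = -17472.0000/4 = -4368.00000
m₂^(3/2) = 282.00000^(1.5) = 4735.58529
g1 = m₃ / m₂^(3/2) = -4368.00000 / 4735.58529 ≈ -0.922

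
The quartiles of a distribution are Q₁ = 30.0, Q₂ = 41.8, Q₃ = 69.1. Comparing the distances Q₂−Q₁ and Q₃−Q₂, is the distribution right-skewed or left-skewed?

Q₂ − Q₁ = 11.8;  Q₃ − Q₂ = 27.3
Q₃ − Q₂ > Q₂ − Q₁ ⇒ the upper half is more spread out ⇒ right-skewed.

right-skewed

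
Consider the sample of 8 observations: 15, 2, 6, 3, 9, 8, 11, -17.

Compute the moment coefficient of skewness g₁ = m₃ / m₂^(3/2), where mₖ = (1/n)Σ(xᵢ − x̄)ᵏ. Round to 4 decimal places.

-1.4473

x̄ = (15 + 2 + 6 + 3 + 9 + 8 + 11 - 17) / 8 = 4.6250
deviations (xᵢ − x̄): 10.3750, -2.6250, 1.3750, -1.6250, 4.3750, 3.3750, 6.3750, -21.6250
Σ(xᵢ − x̄)² = 657.8750 ⇒ m₂ = 657.8750/8 = 82.23438
Σ(xᵢ − x̄)³ = -8634.4688 ⇒ m₃ = -8634.4688/8 = -1079.30859
m₂^(3/2) = 82.23438^(1.5) = 745.72739
g₁ = m₃ / m₂^(3/2) = -1079.30859 / 745.72739 ≈ -1.4473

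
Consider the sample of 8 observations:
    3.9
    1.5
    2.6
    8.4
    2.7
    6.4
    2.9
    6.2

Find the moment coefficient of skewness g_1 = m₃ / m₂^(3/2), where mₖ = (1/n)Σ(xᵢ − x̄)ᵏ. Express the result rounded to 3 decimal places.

0.535

x̄ = (3.9 + 1.5 + 2.6 + 8.4 + 2.7 + 6.4 + 2.9 + 6.2) / 8 = 4.3250
deviations (xᵢ − x̄): -0.4250, -2.8250, -1.7250, 4.0750, -1.6250, 2.0750, -1.4250, 1.8750
Σ(xᵢ − x̄)² = 40.2350 ⇒ m₂ = 40.2350/8 = 5.02938
Σ(xᵢ − x̄)³ = 48.2543 ⇒ m₃ = 48.2543/8 = 6.03178
m₂^(3/2) = 5.02938^(1.5) = 11.27901
g_1 = m₃ / m₂^(3/2) = 6.03178 / 11.27901 ≈ 0.535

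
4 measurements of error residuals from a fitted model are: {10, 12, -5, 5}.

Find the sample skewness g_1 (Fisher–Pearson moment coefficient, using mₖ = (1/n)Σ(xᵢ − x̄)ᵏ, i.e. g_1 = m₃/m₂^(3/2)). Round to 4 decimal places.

x̄ = (10 + 12 - 5 + 5) / 4 = 5.5000
deviations (xᵢ − x̄): 4.5000, 6.5000, -10.5000, -0.5000
Σ(xᵢ − x̄)² = 173.0000 ⇒ m₂ = 173.0000/4 = 43.25000
Σ(xᵢ − x̄)³ = -792.0000 ⇒ m₃ = -792.0000/4 = -198.00000
m₂^(3/2) = 43.25000^(1.5) = 284.43247
g_1 = m₃ / m₂^(3/2) = -198.00000 / 284.43247 ≈ -0.6961

-0.6961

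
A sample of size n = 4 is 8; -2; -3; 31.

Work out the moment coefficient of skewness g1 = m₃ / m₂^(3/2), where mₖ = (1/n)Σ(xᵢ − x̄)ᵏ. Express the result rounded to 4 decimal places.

x̄ = (8 - 2 - 3 + 31) / 4 = 8.5000
deviations (xᵢ − x̄): -0.5000, -10.5000, -11.5000, 22.5000
Σ(xᵢ − x̄)² = 749.0000 ⇒ m₂ = 749.0000/4 = 187.25000
Σ(xᵢ − x̄)³ = 8712.0000 ⇒ m₃ = 8712.0000/4 = 2178.00000
m₂^(3/2) = 187.25000^(1.5) = 2562.31630
g1 = m₃ / m₂^(3/2) = 2178.00000 / 2562.31630 ≈ 0.8500

0.8500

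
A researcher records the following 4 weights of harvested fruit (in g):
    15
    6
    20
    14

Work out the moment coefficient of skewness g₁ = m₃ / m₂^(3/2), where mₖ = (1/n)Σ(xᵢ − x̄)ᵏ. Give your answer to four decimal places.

-0.4339

x̄ = (15 + 6 + 20 + 14) / 4 = 13.7500
deviations (xᵢ − x̄): 1.2500, -7.7500, 6.2500, 0.2500
Σ(xᵢ − x̄)² = 100.7500 ⇒ m₂ = 100.7500/4 = 25.18750
Σ(xᵢ − x̄)³ = -219.3750 ⇒ m₃ = -219.3750/4 = -54.84375
m₂^(3/2) = 25.18750^(1.5) = 126.40888
g₁ = m₃ / m₂^(3/2) = -54.84375 / 126.40888 ≈ -0.4339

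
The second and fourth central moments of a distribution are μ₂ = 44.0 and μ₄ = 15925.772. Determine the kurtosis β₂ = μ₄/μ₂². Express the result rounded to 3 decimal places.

8.226

μ₂² = 44.0² = 1936.00000
μ₄/μ₂² = 15925.772 / 1936.00000 = 8.22612
β₂ ≈ 8.226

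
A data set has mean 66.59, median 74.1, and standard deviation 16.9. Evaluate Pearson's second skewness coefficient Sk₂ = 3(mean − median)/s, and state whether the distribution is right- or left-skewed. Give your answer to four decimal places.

Sk₂ = 3(66.59 − 74.1) / 16.9 = 3 × -7.5100 / 16.9
    = -22.5300 / 16.9 ≈ -1.3331
Sk₂ < 0 ⇒ mean < median ⇒ left-skewed (negative skew).

-1.3331, left-skewed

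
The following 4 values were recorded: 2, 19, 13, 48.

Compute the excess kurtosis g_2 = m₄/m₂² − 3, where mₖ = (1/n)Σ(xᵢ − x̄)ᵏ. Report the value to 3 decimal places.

x̄ = 20.5000
Σ(xᵢ − x̄)² = 1157.0000 ⇒ m₂ = 289.25000
Σ(xᵢ − x̄)⁴ = 692218.2500 ⇒ m₄ = 173054.56250
m₂² = 83665.56250
g_2 = m₄/m₂² − 3 = 2.06841 − 3 ≈ -0.932

-0.932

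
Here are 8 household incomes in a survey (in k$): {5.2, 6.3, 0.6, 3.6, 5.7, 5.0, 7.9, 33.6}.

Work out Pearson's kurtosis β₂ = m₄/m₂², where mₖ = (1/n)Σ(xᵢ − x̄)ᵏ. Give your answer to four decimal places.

5.6847

x̄ = 8.4875
Σ(xᵢ − x̄)² = 752.6088 ⇒ m₂ = 94.07609
Σ(xᵢ − x̄)⁴ = 402493.0160 ⇒ m₄ = 50311.62700
m₂² = 8850.31142
β₂ = m₄/m₂² = 50311.62700 / 8850.31142 ≈ 5.6847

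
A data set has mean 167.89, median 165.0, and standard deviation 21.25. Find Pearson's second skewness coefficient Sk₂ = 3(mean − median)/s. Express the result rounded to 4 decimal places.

0.4080

Sk₂ = 3(167.89 − 165.0) / 21.25 = 3 × 2.8900 / 21.25
    = 8.6700 / 21.25 ≈ 0.4080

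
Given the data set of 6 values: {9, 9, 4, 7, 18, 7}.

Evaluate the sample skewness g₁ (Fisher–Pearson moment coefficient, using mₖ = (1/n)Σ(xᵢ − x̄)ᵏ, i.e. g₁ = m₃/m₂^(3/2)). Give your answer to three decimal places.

1.183

x̄ = (9 + 9 + 4 + 7 + 18 + 7) / 6 = 9.0000
deviations (xᵢ − x̄): 0.0000, 0.0000, -5.0000, -2.0000, 9.0000, -2.0000
Σ(xᵢ − x̄)² = 114.0000 ⇒ m₂ = 114.0000/6 = 19.00000
Σ(xᵢ − x̄)³ = 588.0000 ⇒ m₃ = 588.0000/6 = 98.00000
m₂^(3/2) = 19.00000^(1.5) = 82.81908
g₁ = m₃ / m₂^(3/2) = 98.00000 / 82.81908 ≈ 1.183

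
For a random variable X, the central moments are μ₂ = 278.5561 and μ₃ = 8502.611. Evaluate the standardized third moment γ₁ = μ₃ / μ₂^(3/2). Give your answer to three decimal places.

σ = √μ₂ = √278.5561 = 16.69000
σ³ = μ₂^(3/2) = 4649.10131
γ₁ = μ₃/σ³ = 8502.611 / 4649.10131 ≈ 1.829

1.829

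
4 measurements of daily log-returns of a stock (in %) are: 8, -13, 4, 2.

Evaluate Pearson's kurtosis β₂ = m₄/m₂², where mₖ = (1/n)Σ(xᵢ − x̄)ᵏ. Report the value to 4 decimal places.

x̄ = 0.2500
Σ(xᵢ − x̄)² = 252.7500 ⇒ m₂ = 63.18750
Σ(xᵢ − x̄)⁴ = 34636.8281 ⇒ m₄ = 8659.20703
m₂² = 3992.66016
β₂ = m₄/m₂² = 8659.20703 / 3992.66016 ≈ 2.1688

2.1688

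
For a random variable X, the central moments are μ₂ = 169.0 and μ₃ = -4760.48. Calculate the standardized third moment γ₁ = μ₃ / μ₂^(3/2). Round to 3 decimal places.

-2.167

σ = √μ₂ = √169.0 = 13.00000
σ³ = μ₂^(3/2) = 2197.00000
γ₁ = μ₃/σ³ = -4760.48 / 2197.00000 ≈ -2.167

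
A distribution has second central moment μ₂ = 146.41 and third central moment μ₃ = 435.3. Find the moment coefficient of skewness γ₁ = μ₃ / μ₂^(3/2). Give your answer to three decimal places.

σ = √μ₂ = √146.41 = 12.10000
σ³ = μ₂^(3/2) = 1771.56100
γ₁ = μ₃/σ³ = 435.3 / 1771.56100 ≈ 0.246

0.246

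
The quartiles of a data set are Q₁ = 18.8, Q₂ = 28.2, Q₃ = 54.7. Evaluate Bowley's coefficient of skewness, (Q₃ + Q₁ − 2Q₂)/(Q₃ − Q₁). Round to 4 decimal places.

numerator: Q₃ + Q₁ − 2Q₂ = 54.7 + 18.8 − 2×28.2 = 17.1000
denominator: Q₃ − Q₁ = 54.7 − 18.8 = 35.9000
Bowley skewness = 17.1000 / 35.9000 ≈ 0.4763

0.4763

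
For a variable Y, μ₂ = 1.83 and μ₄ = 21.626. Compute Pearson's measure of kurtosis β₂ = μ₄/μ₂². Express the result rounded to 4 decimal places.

6.4576

μ₂² = 1.83² = 3.34890
μ₄/μ₂² = 21.626 / 3.34890 = 6.45764
β₂ ≈ 6.4576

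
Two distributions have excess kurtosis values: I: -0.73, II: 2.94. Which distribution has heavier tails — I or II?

Higher excess kurtosis ⇒ heavier tails relative to the normal distribution.
-0.73 vs 2.94: the larger is 2.94, so II has heavier tails. (II is leptokurtic — heavier-than-normal tails; the other is platykurtic.)

II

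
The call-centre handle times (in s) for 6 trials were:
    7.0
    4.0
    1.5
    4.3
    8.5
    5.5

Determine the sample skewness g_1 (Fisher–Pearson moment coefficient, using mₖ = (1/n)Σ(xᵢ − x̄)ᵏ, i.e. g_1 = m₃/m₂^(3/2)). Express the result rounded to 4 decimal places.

x̄ = (7.0 + 4.0 + 1.5 + 4.3 + 8.5 + 5.5) / 6 = 5.1333
deviations (xᵢ − x̄): 1.8667, -1.1333, -3.6333, -0.8333, 3.3667, 0.3667
Σ(xᵢ − x̄)² = 30.1333 ⇒ m₂ = 30.1333/6 = 5.02222
Σ(xᵢ − x̄)³ = -5.2856 ⇒ m₃ = -5.2856/6 = -0.88093
m₂^(3/2) = 5.02222^(1.5) = 11.25496
g_1 = m₃ / m₂^(3/2) = -0.88093 / 11.25496 ≈ -0.0783

-0.0783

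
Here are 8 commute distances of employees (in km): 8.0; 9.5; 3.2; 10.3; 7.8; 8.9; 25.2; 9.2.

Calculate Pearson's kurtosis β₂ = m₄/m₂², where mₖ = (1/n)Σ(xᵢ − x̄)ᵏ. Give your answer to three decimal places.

x̄ = 10.2625
Σ(xᵢ − x̄)² = 287.7587 ⇒ m₂ = 35.96984
Σ(xᵢ − x̄)⁴ = 52342.4470 ⇒ m₄ = 6542.80587
m₂² = 1293.82966
β₂ = m₄/m₂² = 6542.80587 / 1293.82966 ≈ 5.057

5.057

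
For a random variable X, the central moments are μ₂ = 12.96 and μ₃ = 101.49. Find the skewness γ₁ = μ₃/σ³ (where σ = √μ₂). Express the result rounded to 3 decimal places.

2.175

σ = √μ₂ = √12.96 = 3.60000
σ³ = μ₂^(3/2) = 46.65600
γ₁ = μ₃/σ³ = 101.49 / 46.65600 ≈ 2.175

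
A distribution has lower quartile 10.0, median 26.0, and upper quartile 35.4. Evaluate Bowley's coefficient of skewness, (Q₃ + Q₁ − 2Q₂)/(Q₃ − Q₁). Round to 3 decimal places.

-0.260

numerator: Q₃ + Q₁ − 2Q₂ = 35.4 + 10.0 − 2×26.0 = -6.6000
denominator: Q₃ − Q₁ = 35.4 − 10.0 = 25.4000
Bowley skewness = -6.6000 / 25.4000 ≈ -0.260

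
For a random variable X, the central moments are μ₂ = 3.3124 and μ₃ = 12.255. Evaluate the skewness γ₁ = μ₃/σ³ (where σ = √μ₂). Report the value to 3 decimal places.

σ = √μ₂ = √3.3124 = 1.82000
σ³ = μ₂^(3/2) = 6.02857
γ₁ = μ₃/σ³ = 12.255 / 6.02857 ≈ 2.033

2.033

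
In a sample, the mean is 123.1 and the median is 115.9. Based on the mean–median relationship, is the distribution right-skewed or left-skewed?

right-skewed

mean − median = 123.1 − 115.9 = 7.2
mean > median ⇒ the longer tail is on the right ⇒ right-skewed (positively skewed).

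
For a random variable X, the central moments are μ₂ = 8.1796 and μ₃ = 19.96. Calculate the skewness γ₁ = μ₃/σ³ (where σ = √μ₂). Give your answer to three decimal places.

0.853

σ = √μ₂ = √8.1796 = 2.86000
σ³ = μ₂^(3/2) = 23.39366
γ₁ = μ₃/σ³ = 19.96 / 23.39366 ≈ 0.853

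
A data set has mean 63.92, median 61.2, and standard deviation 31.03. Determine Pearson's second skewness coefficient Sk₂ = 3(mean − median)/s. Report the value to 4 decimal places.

0.2630

Sk₂ = 3(63.92 − 61.2) / 31.03 = 3 × 2.7200 / 31.03
    = 8.1600 / 31.03 ≈ 0.2630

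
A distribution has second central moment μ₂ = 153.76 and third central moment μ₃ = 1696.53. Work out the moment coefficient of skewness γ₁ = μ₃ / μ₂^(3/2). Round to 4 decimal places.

0.8898

σ = √μ₂ = √153.76 = 12.40000
σ³ = μ₂^(3/2) = 1906.62400
γ₁ = μ₃/σ³ = 1696.53 / 1906.62400 ≈ 0.8898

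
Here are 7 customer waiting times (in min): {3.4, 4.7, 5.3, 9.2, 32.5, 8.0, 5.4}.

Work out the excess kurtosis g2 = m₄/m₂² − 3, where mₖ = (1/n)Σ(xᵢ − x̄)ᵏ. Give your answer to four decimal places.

x̄ = 9.7857
Σ(xᵢ − x̄)² = 625.4686 ⇒ m₂ = 89.35265
Σ(xᵢ − x̄)⁴ = 269309.7156 ⇒ m₄ = 38472.81652
m₂² = 7983.89661
g2 = m₄/m₂² − 3 = 4.81880 − 3 ≈ 1.8188

1.8188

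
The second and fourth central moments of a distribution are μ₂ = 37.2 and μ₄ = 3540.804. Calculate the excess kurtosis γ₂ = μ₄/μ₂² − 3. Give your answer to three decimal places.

μ₂² = 37.2² = 1383.84000
μ₄/μ₂² = 3540.804 / 1383.84000 = 2.55868
γ₂ = 2.55868 − 3 ≈ -0.441

-0.441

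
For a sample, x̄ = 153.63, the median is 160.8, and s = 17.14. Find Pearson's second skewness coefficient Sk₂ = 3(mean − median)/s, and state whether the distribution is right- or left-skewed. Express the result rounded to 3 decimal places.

Sk₂ = 3(153.63 − 160.8) / 17.14 = 3 × -7.1700 / 17.14
    = -21.5100 / 17.14 ≈ -1.255
Sk₂ < 0 ⇒ mean < median ⇒ left-skewed (negative skew).

-1.255, left-skewed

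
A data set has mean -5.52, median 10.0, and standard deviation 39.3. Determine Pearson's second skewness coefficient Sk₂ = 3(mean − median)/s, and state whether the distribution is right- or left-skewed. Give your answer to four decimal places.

Sk₂ = 3(-5.52 − 10.0) / 39.3 = 3 × -15.5200 / 39.3
    = -46.5600 / 39.3 ≈ -1.1847
Sk₂ < 0 ⇒ mean < median ⇒ left-skewed (negative skew).

-1.1847, left-skewed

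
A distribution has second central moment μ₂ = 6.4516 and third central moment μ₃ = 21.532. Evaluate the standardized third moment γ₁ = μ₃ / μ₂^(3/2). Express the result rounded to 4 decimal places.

σ = √μ₂ = √6.4516 = 2.54000
σ³ = μ₂^(3/2) = 16.38706
γ₁ = μ₃/σ³ = 21.532 / 16.38706 ≈ 1.3140

1.3140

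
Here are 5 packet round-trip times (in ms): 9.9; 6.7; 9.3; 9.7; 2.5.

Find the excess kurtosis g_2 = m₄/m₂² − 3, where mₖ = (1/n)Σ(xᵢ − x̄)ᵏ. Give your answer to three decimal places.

x̄ = 7.6200
Σ(xᵢ − x̄)² = 39.4080 ⇒ m₂ = 7.88160
Σ(xᵢ − x̄)⁴ = 741.6182 ⇒ m₄ = 148.32364
m₂² = 62.11962
g_2 = m₄/m₂² − 3 = 2.38771 − 3 ≈ -0.612

-0.612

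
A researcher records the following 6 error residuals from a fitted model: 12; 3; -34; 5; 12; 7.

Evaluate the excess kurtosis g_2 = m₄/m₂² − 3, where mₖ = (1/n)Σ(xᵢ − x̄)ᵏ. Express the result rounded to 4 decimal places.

x̄ = 0.8333
Σ(xᵢ − x̄)² = 1522.8333 ⇒ m₂ = 253.80556
Σ(xᵢ − x̄)⁴ = 1505112.1528 ⇒ m₄ = 250852.02546
m₂² = 64417.26003
g_2 = m₄/m₂² − 3 = 3.89417 − 3 ≈ 0.8942

0.8942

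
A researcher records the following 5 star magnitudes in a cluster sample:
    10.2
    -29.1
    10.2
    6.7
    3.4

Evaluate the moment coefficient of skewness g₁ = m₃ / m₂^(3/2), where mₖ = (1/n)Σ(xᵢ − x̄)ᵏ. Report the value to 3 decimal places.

-1.396

x̄ = (10.2 - 29.1 + 10.2 + 6.7 + 3.4) / 5 = 0.2800
deviations (xᵢ − x̄): 9.9200, -29.3800, 9.9200, 6.4200, 3.1200
Σ(xᵢ − x̄)² = 1110.9480 ⇒ m₂ = 1110.9480/5 = 222.18960
Σ(xᵢ − x̄)³ = -23112.9941 ⇒ m₃ = -23112.9941/5 = -4622.59882
m₂^(3/2) = 222.18960^(1.5) = 3311.96387
g₁ = m₃ / m₂^(3/2) = -4622.59882 / 3311.96387 ≈ -1.396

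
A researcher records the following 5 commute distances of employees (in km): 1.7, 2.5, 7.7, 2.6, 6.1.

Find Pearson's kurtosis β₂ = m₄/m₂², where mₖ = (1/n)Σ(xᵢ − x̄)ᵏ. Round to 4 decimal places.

1.4922

x̄ = 4.1200
Σ(xᵢ − x̄)² = 27.5280 ⇒ m₂ = 5.50560
Σ(xᵢ − x̄)⁴ = 226.1525 ⇒ m₄ = 45.23050
m₂² = 30.31163
β₂ = m₄/m₂² = 45.23050 / 30.31163 ≈ 1.4922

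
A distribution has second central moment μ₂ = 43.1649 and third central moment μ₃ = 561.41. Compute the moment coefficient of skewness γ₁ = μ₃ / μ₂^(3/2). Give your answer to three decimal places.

1.980

σ = √μ₂ = √43.1649 = 6.57000
σ³ = μ₂^(3/2) = 283.59339
γ₁ = μ₃/σ³ = 561.41 / 283.59339 ≈ 1.980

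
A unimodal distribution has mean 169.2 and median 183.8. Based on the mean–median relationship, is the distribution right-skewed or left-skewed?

left-skewed

mean − median = 169.2 − 183.8 = -14.6
mean < median ⇒ the longer tail is on the left ⇒ left-skewed (negatively skewed).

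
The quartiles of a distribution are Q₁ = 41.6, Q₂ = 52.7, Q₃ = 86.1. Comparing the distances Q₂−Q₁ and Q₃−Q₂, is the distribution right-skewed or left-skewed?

right-skewed

Q₂ − Q₁ = 11.1;  Q₃ − Q₂ = 33.4
Q₃ − Q₂ > Q₂ − Q₁ ⇒ the upper half is more spread out ⇒ right-skewed.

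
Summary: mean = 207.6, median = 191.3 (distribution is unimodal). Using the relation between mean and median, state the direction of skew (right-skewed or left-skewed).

right-skewed

mean − median = 207.6 − 191.3 = 16.3
mean > median ⇒ the longer tail is on the right ⇒ right-skewed (positively skewed).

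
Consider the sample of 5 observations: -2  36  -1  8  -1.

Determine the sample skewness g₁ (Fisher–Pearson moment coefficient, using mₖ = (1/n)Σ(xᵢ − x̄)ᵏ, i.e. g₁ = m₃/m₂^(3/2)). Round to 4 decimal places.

x̄ = (-2 + 36 - 1 + 8 - 1) / 5 = 8.0000
deviations (xᵢ − x̄): -10.0000, 28.0000, -9.0000, 0.0000, -9.0000
Σ(xᵢ − x̄)² = 1046.0000 ⇒ m₂ = 1046.0000/5 = 209.20000
Σ(xᵢ − x̄)³ = 19494.0000 ⇒ m₃ = 19494.0000/5 = 3898.80000
m₂^(3/2) = 209.20000^(1.5) = 3025.81604
g₁ = m₃ / m₂^(3/2) = 3898.80000 / 3025.81604 ≈ 1.2885

1.2885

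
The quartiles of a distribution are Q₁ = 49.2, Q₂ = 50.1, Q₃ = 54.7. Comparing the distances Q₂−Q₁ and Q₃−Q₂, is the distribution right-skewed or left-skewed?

Q₂ − Q₁ = 0.9;  Q₃ − Q₂ = 4.6
Q₃ − Q₂ > Q₂ − Q₁ ⇒ the upper half is more spread out ⇒ right-skewed.

right-skewed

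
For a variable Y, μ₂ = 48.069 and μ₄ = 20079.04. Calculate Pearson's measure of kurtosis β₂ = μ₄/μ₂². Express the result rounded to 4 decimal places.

8.6899

μ₂² = 48.069² = 2310.62876
μ₄/μ₂² = 20079.04 / 2310.62876 = 8.68986
β₂ ≈ 8.6899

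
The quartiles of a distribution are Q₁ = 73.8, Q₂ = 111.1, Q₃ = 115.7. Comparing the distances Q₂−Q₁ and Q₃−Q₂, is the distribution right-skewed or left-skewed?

Q₂ − Q₁ = 37.3;  Q₃ − Q₂ = 4.6
Q₂ − Q₁ > Q₃ − Q₂ ⇒ the lower half is more spread out ⇒ left-skewed.

left-skewed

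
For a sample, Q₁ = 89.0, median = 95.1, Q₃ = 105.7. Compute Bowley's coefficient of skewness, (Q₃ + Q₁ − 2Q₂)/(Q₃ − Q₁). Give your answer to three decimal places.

numerator: Q₃ + Q₁ − 2Q₂ = 105.7 + 89.0 − 2×95.1 = 4.5000
denominator: Q₃ − Q₁ = 105.7 − 89.0 = 16.7000
Bowley skewness = 4.5000 / 16.7000 ≈ 0.269

0.269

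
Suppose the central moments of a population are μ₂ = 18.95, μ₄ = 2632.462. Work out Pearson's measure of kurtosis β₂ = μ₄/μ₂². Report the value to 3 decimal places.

μ₂² = 18.95² = 359.10250
μ₄/μ₂² = 2632.462 / 359.10250 = 7.33067
β₂ ≈ 7.331

7.331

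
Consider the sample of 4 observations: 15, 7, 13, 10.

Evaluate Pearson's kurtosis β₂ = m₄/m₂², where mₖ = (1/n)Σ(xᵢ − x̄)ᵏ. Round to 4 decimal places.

x̄ = 11.2500
Σ(xᵢ − x̄)² = 36.7500 ⇒ m₂ = 9.18750
Σ(xᵢ − x̄)⁴ = 535.8281 ⇒ m₄ = 133.95703
m₂² = 84.41016
β₂ = m₄/m₂² = 133.95703 / 84.41016 ≈ 1.5870

1.5870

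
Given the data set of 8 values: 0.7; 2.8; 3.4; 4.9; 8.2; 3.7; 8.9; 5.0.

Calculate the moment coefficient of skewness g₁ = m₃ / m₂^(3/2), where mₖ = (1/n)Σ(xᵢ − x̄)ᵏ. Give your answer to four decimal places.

0.3209

x̄ = (0.7 + 2.8 + 3.4 + 4.9 + 8.2 + 3.7 + 8.9 + 5.0) / 8 = 4.7000
deviations (xᵢ − x̄): -4.0000, -1.9000, -1.3000, 0.2000, 3.5000, -1.0000, 4.2000, 0.3000
Σ(xᵢ − x̄)² = 52.3200 ⇒ m₂ = 52.3200/8 = 6.54000
Σ(xᵢ − x̄)³ = 42.9420 ⇒ m₃ = 42.9420/8 = 5.36775
m₂^(3/2) = 6.54000^(1.5) = 16.72502
g₁ = m₃ / m₂^(3/2) = 5.36775 / 16.72502 ≈ 0.3209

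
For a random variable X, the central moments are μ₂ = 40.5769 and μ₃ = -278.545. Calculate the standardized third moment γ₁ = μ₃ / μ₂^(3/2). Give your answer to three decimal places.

σ = √μ₂ = √40.5769 = 6.37000
σ³ = μ₂^(3/2) = 258.47485
γ₁ = μ₃/σ³ = -278.545 / 258.47485 ≈ -1.078

-1.078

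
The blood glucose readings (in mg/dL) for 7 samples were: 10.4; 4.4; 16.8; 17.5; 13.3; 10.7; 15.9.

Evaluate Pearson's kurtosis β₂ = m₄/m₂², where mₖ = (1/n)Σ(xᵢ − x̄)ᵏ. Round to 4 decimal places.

2.4243

x̄ = 12.7143
Σ(xᵢ − x̄)² = 128.6286 ⇒ m₂ = 18.37551
Σ(xᵢ − x̄)⁴ = 5730.0619 ⇒ m₄ = 818.58027
m₂² = 337.65938
β₂ = m₄/m₂² = 818.58027 / 337.65938 ≈ 2.4243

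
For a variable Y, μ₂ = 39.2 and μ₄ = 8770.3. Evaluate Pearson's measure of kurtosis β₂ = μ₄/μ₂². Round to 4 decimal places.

μ₂² = 39.2² = 1536.64000
μ₄/μ₂² = 8770.3 / 1536.64000 = 5.70745
β₂ ≈ 5.7075

5.7075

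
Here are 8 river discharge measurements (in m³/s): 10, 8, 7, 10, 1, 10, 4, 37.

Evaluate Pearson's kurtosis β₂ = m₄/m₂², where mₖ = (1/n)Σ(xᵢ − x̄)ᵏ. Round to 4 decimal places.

x̄ = 10.8750
Σ(xᵢ − x̄)² = 852.8750 ⇒ m₂ = 106.60938
Σ(xᵢ − x̄)⁴ = 477866.4629 ⇒ m₄ = 59733.30786
m₂² = 11365.55884
β₂ = m₄/m₂² = 59733.30786 / 11365.55884 ≈ 5.2556

5.2556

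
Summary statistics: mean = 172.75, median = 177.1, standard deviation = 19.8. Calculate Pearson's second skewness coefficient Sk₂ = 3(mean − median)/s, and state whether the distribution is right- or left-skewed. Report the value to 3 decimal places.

Sk₂ = 3(172.75 − 177.1) / 19.8 = 3 × -4.3500 / 19.8
    = -13.0500 / 19.8 ≈ -0.659
Sk₂ < 0 ⇒ mean < median ⇒ left-skewed (negative skew).

-0.659, left-skewed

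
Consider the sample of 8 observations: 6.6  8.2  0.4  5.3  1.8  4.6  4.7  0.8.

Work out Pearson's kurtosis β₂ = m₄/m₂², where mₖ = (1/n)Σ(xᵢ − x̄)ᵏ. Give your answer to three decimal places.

x̄ = 4.0500
Σ(xᵢ − x̄)² = 54.9600 ⇒ m₂ = 6.87000
Σ(xᵢ − x̄)⁴ = 656.2927 ⇒ m₄ = 82.03659
m₂² = 47.19690
β₂ = m₄/m₂² = 82.03659 / 47.19690 ≈ 1.738

1.738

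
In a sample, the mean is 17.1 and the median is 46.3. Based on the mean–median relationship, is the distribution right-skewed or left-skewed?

mean − median = 17.1 − 46.3 = -29.2
mean < median ⇒ the longer tail is on the left ⇒ left-skewed (negatively skewed).

left-skewed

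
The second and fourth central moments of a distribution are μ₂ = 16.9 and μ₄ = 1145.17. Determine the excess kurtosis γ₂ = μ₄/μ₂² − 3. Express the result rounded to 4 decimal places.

μ₂² = 16.9² = 285.61000
μ₄/μ₂² = 1145.17 / 285.61000 = 4.00956
γ₂ = 4.00956 − 3 ≈ 1.0096

1.0096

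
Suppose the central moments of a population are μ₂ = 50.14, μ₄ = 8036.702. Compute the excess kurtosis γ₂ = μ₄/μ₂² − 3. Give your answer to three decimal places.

0.197

μ₂² = 50.14² = 2514.01960
μ₄/μ₂² = 8036.702 / 2514.01960 = 3.19675
γ₂ = 3.19675 − 3 ≈ 0.197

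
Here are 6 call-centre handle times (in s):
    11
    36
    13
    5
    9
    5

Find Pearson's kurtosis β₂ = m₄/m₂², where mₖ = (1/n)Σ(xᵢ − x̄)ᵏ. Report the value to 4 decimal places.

x̄ = 13.1667
Σ(xᵢ − x̄)² = 676.8333 ⇒ m₂ = 112.80556
Σ(xᵢ − x̄)⁴ = 281037.1528 ⇒ m₄ = 46839.52546
m₂² = 12725.09336
β₂ = m₄/m₂² = 46839.52546 / 12725.09336 ≈ 3.6809

3.6809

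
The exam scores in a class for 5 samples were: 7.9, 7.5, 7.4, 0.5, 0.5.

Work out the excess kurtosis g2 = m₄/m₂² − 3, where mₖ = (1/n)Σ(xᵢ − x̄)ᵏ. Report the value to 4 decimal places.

-1.8292

x̄ = 4.7600
Σ(xᵢ − x̄)² = 60.6320 ⇒ m₂ = 12.12640
Σ(xᵢ − x̄)⁴ = 860.8219 ⇒ m₄ = 172.16437
m₂² = 147.04958
g2 = m₄/m₂² − 3 = 1.17079 − 3 ≈ -1.8292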